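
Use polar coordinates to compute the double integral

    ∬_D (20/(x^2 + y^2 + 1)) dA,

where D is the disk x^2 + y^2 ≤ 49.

The region D is 0 ≤ r ≤ 7, 0 ≤ θ ≤ 2π in polar coordinates, where x = r cos(θ), y = r sin(θ), and dA = r dr dθ.

Under the substitution, the integrand becomes 20/(r^2 + 1), so

    ∬_D (20/(x^2 + y^2 + 1)) dA = ∫_{0}^{2π} ∫_{0}^{7} (20/(r^2 + 1)) · r dr dθ.

Inner integral (in r): ∫_{0}^{7} (20/(r^2 + 1)) · r dr = log(97656250000000000).

Outer integral (in θ): ∫_{0}^{2π} (log(97656250000000000)) dθ = 20π log(50).

Therefore ∬_D (20/(x^2 + y^2 + 1)) dA = 20π log(50).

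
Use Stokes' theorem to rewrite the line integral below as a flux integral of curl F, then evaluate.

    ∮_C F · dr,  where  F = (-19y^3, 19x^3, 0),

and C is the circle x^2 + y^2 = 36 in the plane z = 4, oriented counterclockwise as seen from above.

Let S be the flat disk x^2 + y^2 ≤ 36 in the plane z = 4, with upward unit normal n̂ = ẑ. By Stokes' theorem,

    ∮_C F · dr = ∬_S (∇ × F) · n̂ dS = ∬_D (curl F)_z dA,

where D is the disk x^2 + y^2 ≤ 36.

Compute the curl of F = (-19y^3, 19x^3, 0):
    (∇ × F)_x = ∂F_z/∂y - ∂F_y/∂z = 0,
    (∇ × F)_y = ∂F_x/∂z - ∂F_z/∂x = 0,
    (∇ × F)_z = ∂F_y/∂x - ∂F_x/∂y = 57x^2 + 57y^2.

On z = 4, (curl F)_z = 57x^2 + 57y^2.

Convert to polar (x = r cos θ, y = r sin θ, dA = r dr dθ); the integrand becomes 57r^2, so

    ∬_D (curl F)_z dA = ∫_0^{2π} ∫_0^{6} (57r^2) · r dr dθ.

Inner (r from 0 to 6): 18468.
Outer (θ from 0 to 2π): 36936π.

Therefore ∮_C F · dr = 36936π.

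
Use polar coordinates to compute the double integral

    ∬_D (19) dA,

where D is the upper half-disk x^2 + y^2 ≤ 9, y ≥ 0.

The region D is 0 ≤ r ≤ 3, 0 ≤ θ ≤ π in polar coordinates, where x = r cos(θ), y = r sin(θ), and dA = r dr dθ.

Under the substitution, the integrand becomes 19, so

    ∬_D (19) dA = ∫_{0}^{π} ∫_{0}^{3} (19) · r dr dθ.

Inner integral (in r): ∫_{0}^{3} (19) · r dr = 171/2.

Outer integral (in θ): ∫_{0}^{π} (171/2) dθ = 171π/2.

Therefore ∬_D (19) dA = 171π/2.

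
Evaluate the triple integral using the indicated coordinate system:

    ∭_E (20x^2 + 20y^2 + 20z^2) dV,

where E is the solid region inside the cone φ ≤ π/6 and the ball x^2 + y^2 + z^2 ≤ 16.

In spherical coordinates, x = ρ sin(φ) cos(θ), y = ρ sin(φ) sin(θ), z = ρ cos(φ), and dV = ρ^2 sin(φ) dρ dφ dθ.

The integrand becomes 20ρ^2, so

    ∭_E (20x^2 + 20y^2 + 20z^2) dV = ∫_{0}^{2π} ∫_{0}^{π/6} ∫_{0}^{4} (20ρ^2) · ρ^2 sin(φ) dρ dφ dθ.

Inner (ρ): 4096sin(φ).
Middle (φ): 4096 - 2048sqrt(3).
Outer (θ): 4096π (2 - sqrt(3)).

Therefore the triple integral equals 4096π (2 - sqrt(3)).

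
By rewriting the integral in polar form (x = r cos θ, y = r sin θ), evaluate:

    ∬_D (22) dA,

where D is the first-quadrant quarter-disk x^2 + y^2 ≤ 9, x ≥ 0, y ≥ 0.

The region D is 0 ≤ r ≤ 3, 0 ≤ θ ≤ π/2 in polar coordinates, where x = r cos(θ), y = r sin(θ), and dA = r dr dθ.

Under the substitution, the integrand becomes 22, so

    ∬_D (22) dA = ∫_{0}^{π/2} ∫_{0}^{3} (22) · r dr dθ.

Inner integral (in r): ∫_{0}^{3} (22) · r dr = 99.

Outer integral (in θ): ∫_{0}^{π/2} (99) dθ = 99π/2.

Therefore ∬_D (22) dA = 99π/2.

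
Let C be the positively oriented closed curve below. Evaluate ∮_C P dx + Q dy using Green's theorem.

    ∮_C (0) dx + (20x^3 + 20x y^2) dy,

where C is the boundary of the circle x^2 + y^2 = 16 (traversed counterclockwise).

Green's theorem converts the closed line integral into a double integral over the enclosed region D:

    ∮_C P dx + Q dy = ∬_D (∂Q/∂x - ∂P/∂y) dA.

Here P = 0, Q = 20x^3 + 20x y^2, so

    ∂Q/∂x = 60x^2 + 20y^2,    ∂P/∂y = 0,
    ∂Q/∂x - ∂P/∂y = 60x^2 + 20y^2.

D is the region x^2 + y^2 ≤ 16. Evaluating the double integral:

In polar coordinates (x = r cos θ, y = r sin θ, dA = r dr dθ) the integrand becomes 20r^2(cos(2θ) + 2), so

    ∬_D (60x^2 + 20y^2) dA = ∫_0^{2π} ∫_0^{4} (20r^2(cos(2θ) + 2)) · r dr dθ.

Inner (r from 0 to 4): 1280cos(2θ) + 2560.
Outer (θ from 0 to 2π): 5120π.

Therefore ∮_C P dx + Q dy = 5120π.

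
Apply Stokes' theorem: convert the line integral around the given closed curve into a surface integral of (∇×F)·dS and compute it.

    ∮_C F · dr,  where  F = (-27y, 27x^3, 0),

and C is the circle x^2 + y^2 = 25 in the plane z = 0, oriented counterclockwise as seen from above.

Let S be the flat disk x^2 + y^2 ≤ 25 in the plane z = 0, with upward unit normal n̂ = ẑ. By Stokes' theorem,

    ∮_C F · dr = ∬_S (∇ × F) · n̂ dS = ∬_D (curl F)_z dA,

where D is the disk x^2 + y^2 ≤ 25.

Compute the curl of F = (-27y, 27x^3, 0):
    (∇ × F)_x = ∂F_z/∂y - ∂F_y/∂z = 0,
    (∇ × F)_y = ∂F_x/∂z - ∂F_z/∂x = 0,
    (∇ × F)_z = ∂F_y/∂x - ∂F_x/∂y = 81x^2 + 27.

On z = 0, (curl F)_z = 81x^2 + 27.

Convert to polar (x = r cos θ, y = r sin θ, dA = r dr dθ); the integrand becomes 81r^2cos(θ)^2 + 27, so

    ∬_D (curl F)_z dA = ∫_0^{2π} ∫_0^{5} (81r^2cos(θ)^2 + 27) · r dr dθ.

Inner (r from 0 to 5): 50625cos(θ)^2/4 + 675/2.
Outer (θ from 0 to 2π): 53325π/4.

Therefore ∮_C F · dr = 53325π/4.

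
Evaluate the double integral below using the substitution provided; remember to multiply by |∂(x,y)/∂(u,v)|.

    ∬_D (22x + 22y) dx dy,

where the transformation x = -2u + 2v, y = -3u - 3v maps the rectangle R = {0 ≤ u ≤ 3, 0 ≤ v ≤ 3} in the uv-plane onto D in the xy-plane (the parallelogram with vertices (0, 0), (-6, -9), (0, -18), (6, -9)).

Compute the Jacobian determinant of (x, y) with respect to (u, v):

    ∂(x,y)/∂(u,v) = | -2  2 | = (-2)(-3) - (2)(-3) = 12.
                   | -3  -3 |

Its absolute value is |J| = 12 (the area scaling factor).

Substituting x = -2u + 2v, y = -3u - 3v into the integrand,

    22x + 22y → -110u - 22v,

so the integral becomes

    ∬_R (-110u - 22v) · |J| du dv = ∫_0^3 ∫_0^3 (-1320u - 264v) dv du.

Inner (v): -3960u - 1188.
Outer (u): -21384.

Therefore ∬_D (22x + 22y) dx dy = -21384.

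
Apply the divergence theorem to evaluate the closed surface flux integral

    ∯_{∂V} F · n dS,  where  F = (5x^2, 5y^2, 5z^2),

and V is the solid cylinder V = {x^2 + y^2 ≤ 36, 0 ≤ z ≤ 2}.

By the divergence theorem,

    ∯_{∂V} F · n dS = ∭_V (∇ · F) dV.

Compute the divergence:
    ∇ · F = ∂F_x/∂x + ∂F_y/∂y + ∂F_z/∂z = 10x + 10y + 10z.

In cylindrical coordinates, x = r cos(θ), y = r sin(θ), z = z, dV = r dr dθ dz, with 0 ≤ r ≤ 6, 0 ≤ θ ≤ 2π, 0 ≤ z ≤ 2.

The integrand, after substitution and multiplying by the volume element, becomes (10sqrt(2)r sin(θ + π/4) + 10z) · r, so

    ∭_V (∇·F) dV = ∫_0^{2π} ∫_0^{6} ∫_0^{2} (10sqrt(2)r sin(θ + π/4) + 10z) · r dz dr dθ.

Inner (z from 0 to 2): 20r (sqrt(2)r sin(θ + π/4) + 1).
Middle (r from 0 to 6): 1440sqrt(2)sin(θ + π/4) + 360.
Outer (θ from 0 to 2π): 720π.

Therefore ∯_{∂V} F · n dS = 720π.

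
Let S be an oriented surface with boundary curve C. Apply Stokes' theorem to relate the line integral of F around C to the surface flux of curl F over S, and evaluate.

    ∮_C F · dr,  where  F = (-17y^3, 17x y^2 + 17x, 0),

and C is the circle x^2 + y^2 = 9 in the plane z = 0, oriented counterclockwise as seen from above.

Let S be the flat disk x^2 + y^2 ≤ 9 in the plane z = 0, with upward unit normal n̂ = ẑ. By Stokes' theorem,

    ∮_C F · dr = ∬_S (∇ × F) · n̂ dS = ∬_D (curl F)_z dA,

where D is the disk x^2 + y^2 ≤ 9.

Compute the curl of F = (-17y^3, 17x y^2 + 17x, 0):
    (∇ × F)_x = ∂F_z/∂y - ∂F_y/∂z = 0,
    (∇ × F)_y = ∂F_x/∂z - ∂F_z/∂x = 0,
    (∇ × F)_z = ∂F_y/∂x - ∂F_x/∂y = 68y^2 + 17.

On z = 0, (curl F)_z = 68y^2 + 17.

Convert to polar (x = r cos θ, y = r sin θ, dA = r dr dθ); the integrand becomes 68r^2sin(θ)^2 + 17, so

    ∬_D (curl F)_z dA = ∫_0^{2π} ∫_0^{3} (68r^2sin(θ)^2 + 17) · r dr dθ.

Inner (r from 0 to 3): 1377sin(θ)^2 + 153/2.
Outer (θ from 0 to 2π): 1530π.

Therefore ∮_C F · dr = 1530π.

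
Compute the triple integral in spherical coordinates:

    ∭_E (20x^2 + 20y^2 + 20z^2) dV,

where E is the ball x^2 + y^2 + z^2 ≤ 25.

In spherical coordinates, x = ρ sin(φ) cos(θ), y = ρ sin(φ) sin(θ), z = ρ cos(φ), and dV = ρ^2 sin(φ) dρ dφ dθ.

The integrand becomes 20ρ^2, so

    ∭_E (20x^2 + 20y^2 + 20z^2) dV = ∫_{0}^{2π} ∫_{0}^{π} ∫_{0}^{5} (20ρ^2) · ρ^2 sin(φ) dρ dφ dθ.

Inner (ρ): 12500sin(φ).
Middle (φ): 25000.
Outer (θ): 50000π.

Therefore the triple integral equals 50000π.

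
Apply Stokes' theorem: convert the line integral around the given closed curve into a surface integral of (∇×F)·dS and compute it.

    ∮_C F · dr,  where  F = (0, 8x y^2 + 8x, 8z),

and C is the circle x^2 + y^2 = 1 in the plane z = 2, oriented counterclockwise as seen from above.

Let S be the flat disk x^2 + y^2 ≤ 1 in the plane z = 2, with upward unit normal n̂ = ẑ. By Stokes' theorem,

    ∮_C F · dr = ∬_S (∇ × F) · n̂ dS = ∬_D (curl F)_z dA,

where D is the disk x^2 + y^2 ≤ 1.

Compute the curl of F = (0, 8x y^2 + 8x, 8z):
    (∇ × F)_x = ∂F_z/∂y - ∂F_y/∂z = 0,
    (∇ × F)_y = ∂F_x/∂z - ∂F_z/∂x = 0,
    (∇ × F)_z = ∂F_y/∂x - ∂F_x/∂y = 8y^2 + 8.

On z = 2, (curl F)_z = 8y^2 + 8.

Convert to polar (x = r cos θ, y = r sin θ, dA = r dr dθ); the integrand becomes 8r^2sin(θ)^2 + 8, so

    ∬_D (curl F)_z dA = ∫_0^{2π} ∫_0^{1} (8r^2sin(θ)^2 + 8) · r dr dθ.

Inner (r from 0 to 1): 2sin(θ)^2 + 4.
Outer (θ from 0 to 2π): 10π.

Therefore ∮_C F · dr = 10π.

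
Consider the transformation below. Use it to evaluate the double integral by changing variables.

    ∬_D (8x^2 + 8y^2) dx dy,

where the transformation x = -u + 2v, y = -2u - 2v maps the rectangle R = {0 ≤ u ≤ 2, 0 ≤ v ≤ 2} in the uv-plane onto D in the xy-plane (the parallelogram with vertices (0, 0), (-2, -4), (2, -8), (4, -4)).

Compute the Jacobian determinant of (x, y) with respect to (u, v):

    ∂(x,y)/∂(u,v) = | -1  2 | = (-1)(-2) - (2)(-2) = 6.
                   | -2  -2 |

Its absolute value is |J| = 6 (the area scaling factor).

Substituting x = -u + 2v, y = -2u - 2v into the integrand,

    8x^2 + 8y^2 → 40u^2 + 32u v + 64v^2,

so the integral becomes

    ∬_R (40u^2 + 32u v + 64v^2) · |J| du dv = ∫_0^2 ∫_0^2 (240u^2 + 192u v + 384v^2) dv du.

Inner (v): 480u^2 + 384u + 1024.
Outer (u): 4096.

Therefore ∬_D (8x^2 + 8y^2) dx dy = 4096.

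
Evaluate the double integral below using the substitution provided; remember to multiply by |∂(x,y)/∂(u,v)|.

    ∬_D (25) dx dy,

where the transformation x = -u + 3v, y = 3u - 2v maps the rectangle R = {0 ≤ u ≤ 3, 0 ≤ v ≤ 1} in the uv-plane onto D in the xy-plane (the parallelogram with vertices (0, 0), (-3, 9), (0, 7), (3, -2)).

Compute the Jacobian determinant of (x, y) with respect to (u, v):

    ∂(x,y)/∂(u,v) = | -1  3 | = (-1)(-2) - (3)(3) = -7.
                   | 3  -2 |

Its absolute value is |J| = 7 (the area scaling factor).

Substituting x = -u + 3v, y = 3u - 2v into the integrand,

    25 → 25,

so the integral becomes

    ∬_R (25) · |J| du dv = ∫_0^3 ∫_0^1 (175) dv du.

Inner (v): 175.
Outer (u): 525.

Therefore ∬_D (25) dx dy = 525.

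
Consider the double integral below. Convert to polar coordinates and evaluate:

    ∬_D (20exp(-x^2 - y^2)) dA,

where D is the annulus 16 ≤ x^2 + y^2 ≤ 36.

The region D is 4 ≤ r ≤ 6, 0 ≤ θ ≤ 2π in polar coordinates, where x = r cos(θ), y = r sin(θ), and dA = r dr dθ.

Under the substitution, the integrand becomes 20exp(-r^2), so

    ∬_D (20exp(-x^2 - y^2)) dA = ∫_{0}^{2π} ∫_{4}^{6} (20exp(-r^2)) · r dr dθ.

Inner integral (in r): ∫_{4}^{6} (20exp(-r^2)) · r dr = -(10 - 10exp(20))exp(-36).

Outer integral (in θ): ∫_{0}^{2π} (-(10 - 10exp(20))exp(-36)) dθ = -20π (1 - exp(20))exp(-36).

Therefore ∬_D (20exp(-x^2 - y^2)) dA = -20π (1 - exp(20))exp(-36).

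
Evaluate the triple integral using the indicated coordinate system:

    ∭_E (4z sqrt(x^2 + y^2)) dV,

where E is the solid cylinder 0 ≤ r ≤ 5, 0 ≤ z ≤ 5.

In cylindrical coordinates, x = r cos(θ), y = r sin(θ), z = z, and dV = r dr dθ dz.

The integrand becomes 4r z, so

    ∭_E (4z sqrt(x^2 + y^2)) dV = ∫_{0}^{2π} ∫_{0}^{5} ∫_{0}^{5} (4r z) · r dz dr dθ.

Inner (z): 50r^2.
Middle (r from 0 to 5): 6250/3.
Outer (θ): 12500π/3.

Therefore the triple integral equals 12500π/3.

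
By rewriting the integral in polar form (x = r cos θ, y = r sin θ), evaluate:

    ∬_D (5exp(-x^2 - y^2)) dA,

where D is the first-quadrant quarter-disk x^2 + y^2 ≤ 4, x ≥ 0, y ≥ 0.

The region D is 0 ≤ r ≤ 2, 0 ≤ θ ≤ π/2 in polar coordinates, where x = r cos(θ), y = r sin(θ), and dA = r dr dθ.

Under the substitution, the integrand becomes 5exp(-r^2), so

    ∬_D (5exp(-x^2 - y^2)) dA = ∫_{0}^{π/2} ∫_{0}^{2} (5exp(-r^2)) · r dr dθ.

Inner integral (in r): ∫_{0}^{2} (5exp(-r^2)) · r dr = 5/2 - 5exp(-4)/2.

Outer integral (in θ): ∫_{0}^{π/2} (5/2 - 5exp(-4)/2) dθ = -5π (1 - exp(4))exp(-4)/4.

Therefore ∬_D (5exp(-x^2 - y^2)) dA = -5π (1 - exp(4))exp(-4)/4.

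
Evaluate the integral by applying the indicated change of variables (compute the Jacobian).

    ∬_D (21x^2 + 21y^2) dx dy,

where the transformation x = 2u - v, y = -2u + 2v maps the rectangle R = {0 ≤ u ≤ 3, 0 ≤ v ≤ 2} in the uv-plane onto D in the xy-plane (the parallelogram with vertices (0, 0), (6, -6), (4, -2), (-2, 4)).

Compute the Jacobian determinant of (x, y) with respect to (u, v):

    ∂(x,y)/∂(u,v) = | 2  -1 | = (2)(2) - (-1)(-2) = 2.
                   | -2  2 |

Its absolute value is |J| = 2 (the area scaling factor).

Substituting x = 2u - v, y = -2u + 2v into the integrand,

    21x^2 + 21y^2 → 168u^2 - 252u v + 105v^2,

so the integral becomes

    ∬_R (168u^2 - 252u v + 105v^2) · |J| du dv = ∫_0^3 ∫_0^2 (336u^2 - 504u v + 210v^2) dv du.

Inner (v): 672u^2 - 1008u + 560.
Outer (u): 3192.

Therefore ∬_D (21x^2 + 21y^2) dx dy = 3192.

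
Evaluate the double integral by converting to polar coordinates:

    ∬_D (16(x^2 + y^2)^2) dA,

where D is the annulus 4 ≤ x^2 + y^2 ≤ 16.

The region D is 2 ≤ r ≤ 4, 0 ≤ θ ≤ 2π in polar coordinates, where x = r cos(θ), y = r sin(θ), and dA = r dr dθ.

Under the substitution, the integrand becomes 16r^4, so

    ∬_D (16(x^2 + y^2)^2) dA = ∫_{0}^{2π} ∫_{2}^{4} (16r^4) · r dr dθ.

Inner integral (in r): ∫_{2}^{4} (16r^4) · r dr = 10752.

Outer integral (in θ): ∫_{0}^{2π} (10752) dθ = 21504π.

Therefore ∬_D (16(x^2 + y^2)^2) dA = 21504π.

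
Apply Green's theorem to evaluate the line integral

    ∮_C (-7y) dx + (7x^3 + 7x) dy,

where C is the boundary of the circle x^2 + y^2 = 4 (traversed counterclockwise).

Green's theorem converts the closed line integral into a double integral over the enclosed region D:

    ∮_C P dx + Q dy = ∬_D (∂Q/∂x - ∂P/∂y) dA.

Here P = -7y, Q = 7x^3 + 7x, so

    ∂Q/∂x = 21x^2 + 7,    ∂P/∂y = -7,
    ∂Q/∂x - ∂P/∂y = 21x^2 + 14.

D is the region x^2 + y^2 ≤ 4. Evaluating the double integral:

In polar coordinates (x = r cos θ, y = r sin θ, dA = r dr dθ) the integrand becomes 21r^2cos(θ)^2 + 14, so

    ∬_D (21x^2 + 14) dA = ∫_0^{2π} ∫_0^{2} (21r^2cos(θ)^2 + 14) · r dr dθ.

Inner (r from 0 to 2): 84cos(θ)^2 + 28.
Outer (θ from 0 to 2π): 140π.

Therefore ∮_C P dx + Q dy = 140π.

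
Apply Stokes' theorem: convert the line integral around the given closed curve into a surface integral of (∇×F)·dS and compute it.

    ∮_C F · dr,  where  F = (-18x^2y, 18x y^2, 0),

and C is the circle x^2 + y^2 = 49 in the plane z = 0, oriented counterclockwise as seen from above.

Let S be the flat disk x^2 + y^2 ≤ 49 in the plane z = 0, with upward unit normal n̂ = ẑ. By Stokes' theorem,

    ∮_C F · dr = ∬_S (∇ × F) · n̂ dS = ∬_D (curl F)_z dA,

where D is the disk x^2 + y^2 ≤ 49.

Compute the curl of F = (-18x^2y, 18x y^2, 0):
    (∇ × F)_x = ∂F_z/∂y - ∂F_y/∂z = 0,
    (∇ × F)_y = ∂F_x/∂z - ∂F_z/∂x = 0,
    (∇ × F)_z = ∂F_y/∂x - ∂F_x/∂y = 18x^2 + 18y^2.

On z = 0, (curl F)_z = 18x^2 + 18y^2.

Convert to polar (x = r cos θ, y = r sin θ, dA = r dr dθ); the integrand becomes 18r^2, so

    ∬_D (curl F)_z dA = ∫_0^{2π} ∫_0^{7} (18r^2) · r dr dθ.

Inner (r from 0 to 7): 21609/2.
Outer (θ from 0 to 2π): 21609π.

Therefore ∮_C F · dr = 21609π.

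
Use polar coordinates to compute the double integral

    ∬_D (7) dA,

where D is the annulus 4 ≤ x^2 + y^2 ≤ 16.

The region D is 2 ≤ r ≤ 4, 0 ≤ θ ≤ 2π in polar coordinates, where x = r cos(θ), y = r sin(θ), and dA = r dr dθ.

Under the substitution, the integrand becomes 7, so

    ∬_D (7) dA = ∫_{0}^{2π} ∫_{2}^{4} (7) · r dr dθ.

Inner integral (in r): ∫_{2}^{4} (7) · r dr = 42.

Outer integral (in θ): ∫_{0}^{2π} (42) dθ = 84π.

Therefore ∬_D (7) dA = 84π.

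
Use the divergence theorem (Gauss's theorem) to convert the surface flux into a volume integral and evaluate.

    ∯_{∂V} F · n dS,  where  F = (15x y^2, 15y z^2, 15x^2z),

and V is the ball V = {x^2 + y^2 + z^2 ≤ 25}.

By the divergence theorem,

    ∯_{∂V} F · n dS = ∭_V (∇ · F) dV.

Compute the divergence:
    ∇ · F = ∂F_x/∂x + ∂F_y/∂y + ∂F_z/∂z = 15y^2 + 15z^2 + 15x^2 = 15x^2 + 15y^2 + 15z^2.

In spherical coordinates, x = ρ sin(φ) cos(θ), y = ρ sin(φ) sin(θ), z = ρ cos(φ), dV = ρ^2 sin(φ) dρ dφ dθ, with 0 ≤ ρ ≤ 5, 0 ≤ φ ≤ π, 0 ≤ θ ≤ 2π.

The integrand, after substitution and multiplying by the volume element, becomes (15ρ^2) · ρ^2 sin(φ), so

    ∭_V (∇·F) dV = ∫_0^{2π} ∫_0^{π} ∫_0^{5} (15ρ^2) · ρ^2 sin(φ) dρ dφ dθ.

Inner (ρ from 0 to 5): 9375sin(φ).
Middle (φ from 0 to π): 18750.
Outer (θ from 0 to 2π): 37500π.

Therefore ∯_{∂V} F · n dS = 37500π.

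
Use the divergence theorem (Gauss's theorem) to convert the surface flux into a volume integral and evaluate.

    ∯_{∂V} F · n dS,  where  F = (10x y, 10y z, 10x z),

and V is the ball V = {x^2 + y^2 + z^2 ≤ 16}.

By the divergence theorem,

    ∯_{∂V} F · n dS = ∭_V (∇ · F) dV.

Compute the divergence:
    ∇ · F = ∂F_x/∂x + ∂F_y/∂y + ∂F_z/∂z = 10y + 10z + 10x = 10x + 10y + 10z.

In spherical coordinates, x = ρ sin(φ) cos(θ), y = ρ sin(φ) sin(θ), z = ρ cos(φ), dV = ρ^2 sin(φ) dρ dφ dθ, with 0 ≤ ρ ≤ 4, 0 ≤ φ ≤ π, 0 ≤ θ ≤ 2π.

The integrand, after substitution and multiplying by the volume element, becomes (10ρ (sqrt(2)sin(φ)sin(θ + π/4) + cos(φ))) · ρ^2 sin(φ), so

    ∭_V (∇·F) dV = ∫_0^{2π} ∫_0^{π} ∫_0^{4} (10ρ (sqrt(2)sin(φ)sin(θ + π/4) + cos(φ))) · ρ^2 sin(φ) dρ dφ dθ.

Inner (ρ from 0 to 4): 640(sqrt(2)sin(φ)sin(θ + π/4) + cos(φ))sin(φ).
Middle (φ from 0 to π): 320sqrt(2)π sin(θ + π/4).
Outer (θ from 0 to 2π): 0.

Therefore ∯_{∂V} F · n dS = 0.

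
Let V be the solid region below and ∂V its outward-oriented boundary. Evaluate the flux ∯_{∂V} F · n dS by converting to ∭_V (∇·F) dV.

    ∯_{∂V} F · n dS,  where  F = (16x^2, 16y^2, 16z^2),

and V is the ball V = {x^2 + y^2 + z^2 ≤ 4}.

By the divergence theorem,

    ∯_{∂V} F · n dS = ∭_V (∇ · F) dV.

Compute the divergence:
    ∇ · F = ∂F_x/∂x + ∂F_y/∂y + ∂F_z/∂z = 32x + 32y + 32z.

In spherical coordinates, x = ρ sin(φ) cos(θ), y = ρ sin(φ) sin(θ), z = ρ cos(φ), dV = ρ^2 sin(φ) dρ dφ dθ, with 0 ≤ ρ ≤ 2, 0 ≤ φ ≤ π, 0 ≤ θ ≤ 2π.

The integrand, after substitution and multiplying by the volume element, becomes (32ρ (sqrt(2)sin(φ)sin(θ + π/4) + cos(φ))) · ρ^2 sin(φ), so

    ∭_V (∇·F) dV = ∫_0^{2π} ∫_0^{π} ∫_0^{2} (32ρ (sqrt(2)sin(φ)sin(θ + π/4) + cos(φ))) · ρ^2 sin(φ) dρ dφ dθ.

Inner (ρ from 0 to 2): 128(sqrt(2)sin(φ)sin(θ + π/4) + cos(φ))sin(φ).
Middle (φ from 0 to π): 64sqrt(2)π sin(θ + π/4).
Outer (θ from 0 to 2π): 0.

Therefore ∯_{∂V} F · n dS = 0.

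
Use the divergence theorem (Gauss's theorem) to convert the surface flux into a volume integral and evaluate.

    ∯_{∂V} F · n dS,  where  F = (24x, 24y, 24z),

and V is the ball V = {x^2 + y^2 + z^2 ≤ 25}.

By the divergence theorem,

    ∯_{∂V} F · n dS = ∭_V (∇ · F) dV.

Compute the divergence:
    ∇ · F = ∂F_x/∂x + ∂F_y/∂y + ∂F_z/∂z = 24 + 24 + 24 = 72.

In spherical coordinates, x = ρ sin(φ) cos(θ), y = ρ sin(φ) sin(θ), z = ρ cos(φ), dV = ρ^2 sin(φ) dρ dφ dθ, with 0 ≤ ρ ≤ 5, 0 ≤ φ ≤ π, 0 ≤ θ ≤ 2π.

The integrand, after substitution and multiplying by the volume element, becomes (72) · ρ^2 sin(φ), so

    ∭_V (∇·F) dV = ∫_0^{2π} ∫_0^{π} ∫_0^{5} (72) · ρ^2 sin(φ) dρ dφ dθ.

Inner (ρ from 0 to 5): 3000sin(φ).
Middle (φ from 0 to π): 6000.
Outer (θ from 0 to 2π): 12000π.

Therefore ∯_{∂V} F · n dS = 12000π.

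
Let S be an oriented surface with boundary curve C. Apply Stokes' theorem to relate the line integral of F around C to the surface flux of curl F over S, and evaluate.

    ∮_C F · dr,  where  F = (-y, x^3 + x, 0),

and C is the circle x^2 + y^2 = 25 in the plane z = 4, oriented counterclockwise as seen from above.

Let S be the flat disk x^2 + y^2 ≤ 25 in the plane z = 4, with upward unit normal n̂ = ẑ. By Stokes' theorem,

    ∮_C F · dr = ∬_S (∇ × F) · n̂ dS = ∬_D (curl F)_z dA,

where D is the disk x^2 + y^2 ≤ 25.

Compute the curl of F = (-y, x^3 + x, 0):
    (∇ × F)_x = ∂F_z/∂y - ∂F_y/∂z = 0,
    (∇ × F)_y = ∂F_x/∂z - ∂F_z/∂x = 0,
    (∇ × F)_z = ∂F_y/∂x - ∂F_x/∂y = 3x^2 + 2.

On z = 4, (curl F)_z = 3x^2 + 2.

Convert to polar (x = r cos θ, y = r sin θ, dA = r dr dθ); the integrand becomes 3r^2cos(θ)^2 + 2, so

    ∬_D (curl F)_z dA = ∫_0^{2π} ∫_0^{5} (3r^2cos(θ)^2 + 2) · r dr dθ.

Inner (r from 0 to 5): 1875cos(θ)^2/4 + 25.
Outer (θ from 0 to 2π): 2075π/4.

Therefore ∮_C F · dr = 2075π/4.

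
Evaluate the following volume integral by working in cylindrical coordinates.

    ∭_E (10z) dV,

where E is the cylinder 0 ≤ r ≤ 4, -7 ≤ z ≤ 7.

In cylindrical coordinates, x = r cos(θ), y = r sin(θ), z = z, and dV = r dr dθ dz.

The integrand becomes 10z, so

    ∭_E (10z) dV = ∫_{0}^{2π} ∫_{0}^{4} ∫_{-7}^{7} (10z) · r dz dr dθ.

Inner (z): 0.
Middle (r from 0 to 4): 0.
Outer (θ): 0.

Therefore the triple integral equals 0.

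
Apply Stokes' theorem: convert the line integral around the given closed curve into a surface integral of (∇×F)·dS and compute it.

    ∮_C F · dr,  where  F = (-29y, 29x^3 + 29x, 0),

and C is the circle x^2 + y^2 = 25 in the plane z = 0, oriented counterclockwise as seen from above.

Let S be the flat disk x^2 + y^2 ≤ 25 in the plane z = 0, with upward unit normal n̂ = ẑ. By Stokes' theorem,

    ∮_C F · dr = ∬_S (∇ × F) · n̂ dS = ∬_D (curl F)_z dA,

where D is the disk x^2 + y^2 ≤ 25.

Compute the curl of F = (-29y, 29x^3 + 29x, 0):
    (∇ × F)_x = ∂F_z/∂y - ∂F_y/∂z = 0,
    (∇ × F)_y = ∂F_x/∂z - ∂F_z/∂x = 0,
    (∇ × F)_z = ∂F_y/∂x - ∂F_x/∂y = 87x^2 + 58.

On z = 0, (curl F)_z = 87x^2 + 58.

Convert to polar (x = r cos θ, y = r sin θ, dA = r dr dθ); the integrand becomes 87r^2cos(θ)^2 + 58, so

    ∬_D (curl F)_z dA = ∫_0^{2π} ∫_0^{5} (87r^2cos(θ)^2 + 58) · r dr dθ.

Inner (r from 0 to 5): 54375cos(θ)^2/4 + 725.
Outer (θ from 0 to 2π): 60175π/4.

Therefore ∮_C F · dr = 60175π/4.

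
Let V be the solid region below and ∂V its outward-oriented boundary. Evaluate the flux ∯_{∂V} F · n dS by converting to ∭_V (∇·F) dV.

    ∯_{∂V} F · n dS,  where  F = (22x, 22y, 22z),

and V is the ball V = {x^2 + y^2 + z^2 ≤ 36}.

By the divergence theorem,

    ∯_{∂V} F · n dS = ∭_V (∇ · F) dV.

Compute the divergence:
    ∇ · F = ∂F_x/∂x + ∂F_y/∂y + ∂F_z/∂z = 22 + 22 + 22 = 66.

In spherical coordinates, x = ρ sin(φ) cos(θ), y = ρ sin(φ) sin(θ), z = ρ cos(φ), dV = ρ^2 sin(φ) dρ dφ dθ, with 0 ≤ ρ ≤ 6, 0 ≤ φ ≤ π, 0 ≤ θ ≤ 2π.

The integrand, after substitution and multiplying by the volume element, becomes (66) · ρ^2 sin(φ), so

    ∭_V (∇·F) dV = ∫_0^{2π} ∫_0^{π} ∫_0^{6} (66) · ρ^2 sin(φ) dρ dφ dθ.

Inner (ρ from 0 to 6): 4752sin(φ).
Middle (φ from 0 to π): 9504.
Outer (θ from 0 to 2π): 19008π.

Therefore ∯_{∂V} F · n dS = 19008π.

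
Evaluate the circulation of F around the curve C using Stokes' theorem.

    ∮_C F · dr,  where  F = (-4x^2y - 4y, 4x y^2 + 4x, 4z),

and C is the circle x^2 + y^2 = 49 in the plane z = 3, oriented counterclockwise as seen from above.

Let S be the flat disk x^2 + y^2 ≤ 49 in the plane z = 3, with upward unit normal n̂ = ẑ. By Stokes' theorem,

    ∮_C F · dr = ∬_S (∇ × F) · n̂ dS = ∬_D (curl F)_z dA,

where D is the disk x^2 + y^2 ≤ 49.

Compute the curl of F = (-4x^2y - 4y, 4x y^2 + 4x, 4z):
    (∇ × F)_x = ∂F_z/∂y - ∂F_y/∂z = 0,
    (∇ × F)_y = ∂F_x/∂z - ∂F_z/∂x = 0,
    (∇ × F)_z = ∂F_y/∂x - ∂F_x/∂y = 4x^2 + 4y^2 + 8.

On z = 3, (curl F)_z = 4x^2 + 4y^2 + 8.

Convert to polar (x = r cos θ, y = r sin θ, dA = r dr dθ); the integrand becomes 4r^2 + 8, so

    ∬_D (curl F)_z dA = ∫_0^{2π} ∫_0^{7} (4r^2 + 8) · r dr dθ.

Inner (r from 0 to 7): 2597.
Outer (θ from 0 to 2π): 5194π.

Therefore ∮_C F · dr = 5194π.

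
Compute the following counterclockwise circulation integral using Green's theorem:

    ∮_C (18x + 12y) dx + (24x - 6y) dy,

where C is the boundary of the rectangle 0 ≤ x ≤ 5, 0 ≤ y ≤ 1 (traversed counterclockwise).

Green's theorem converts the closed line integral into a double integral over the enclosed region D:

    ∮_C P dx + Q dy = ∬_D (∂Q/∂x - ∂P/∂y) dA.

Here P = 18x + 12y, Q = 24x - 6y, so

    ∂Q/∂x = 24,    ∂P/∂y = 12,
    ∂Q/∂x - ∂P/∂y = 12.

D is the region 0 ≤ x ≤ 5, 0 ≤ y ≤ 1. Evaluating the double integral:

    ∬_D (12) dA = ∫_0^{5} ∫_0^{1} (12) dy dx.

Inner (y from 0 to 1): 12.
Outer (x from 0 to 5): 60.

Therefore ∮_C P dx + Q dy = 60.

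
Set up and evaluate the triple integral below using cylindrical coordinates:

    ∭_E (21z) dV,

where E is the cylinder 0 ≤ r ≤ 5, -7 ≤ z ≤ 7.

In cylindrical coordinates, x = r cos(θ), y = r sin(θ), z = z, and dV = r dr dθ dz.

The integrand becomes 21z, so

    ∭_E (21z) dV = ∫_{0}^{2π} ∫_{0}^{5} ∫_{-7}^{7} (21z) · r dz dr dθ.

Inner (z): 0.
Middle (r from 0 to 5): 0.
Outer (θ): 0.

Therefore the triple integral equals 0.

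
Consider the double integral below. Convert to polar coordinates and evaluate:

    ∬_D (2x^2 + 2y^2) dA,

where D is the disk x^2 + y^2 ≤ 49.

The region D is 0 ≤ r ≤ 7, 0 ≤ θ ≤ 2π in polar coordinates, where x = r cos(θ), y = r sin(θ), and dA = r dr dθ.

Under the substitution, the integrand becomes 2r^2, so

    ∬_D (2x^2 + 2y^2) dA = ∫_{0}^{2π} ∫_{0}^{7} (2r^2) · r dr dθ.

Inner integral (in r): ∫_{0}^{7} (2r^2) · r dr = 2401/2.

Outer integral (in θ): ∫_{0}^{2π} (2401/2) dθ = 2401π.

Therefore ∬_D (2x^2 + 2y^2) dA = 2401π.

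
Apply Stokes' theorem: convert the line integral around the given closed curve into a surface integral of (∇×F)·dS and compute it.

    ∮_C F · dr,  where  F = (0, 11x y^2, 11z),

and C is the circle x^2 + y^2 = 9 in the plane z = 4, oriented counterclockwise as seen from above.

Let S be the flat disk x^2 + y^2 ≤ 9 in the plane z = 4, with upward unit normal n̂ = ẑ. By Stokes' theorem,

    ∮_C F · dr = ∬_S (∇ × F) · n̂ dS = ∬_D (curl F)_z dA,

where D is the disk x^2 + y^2 ≤ 9.

Compute the curl of F = (0, 11x y^2, 11z):
    (∇ × F)_x = ∂F_z/∂y - ∂F_y/∂z = 0,
    (∇ × F)_y = ∂F_x/∂z - ∂F_z/∂x = 0,
    (∇ × F)_z = ∂F_y/∂x - ∂F_x/∂y = 11y^2.

On z = 4, (curl F)_z = 11y^2.

Convert to polar (x = r cos θ, y = r sin θ, dA = r dr dθ); the integrand becomes 11r^2sin(θ)^2, so

    ∬_D (curl F)_z dA = ∫_0^{2π} ∫_0^{3} (11r^2sin(θ)^2) · r dr dθ.

Inner (r from 0 to 3): 891sin(θ)^2/4.
Outer (θ from 0 to 2π): 891π/4.

Therefore ∮_C F · dr = 891π/4.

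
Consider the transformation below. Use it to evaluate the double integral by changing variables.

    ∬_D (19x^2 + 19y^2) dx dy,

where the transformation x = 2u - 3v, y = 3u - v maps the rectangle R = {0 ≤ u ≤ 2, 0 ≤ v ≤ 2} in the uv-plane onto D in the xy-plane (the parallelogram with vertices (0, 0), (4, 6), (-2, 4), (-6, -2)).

Compute the Jacobian determinant of (x, y) with respect to (u, v):

    ∂(x,y)/∂(u,v) = | 2  -3 | = (2)(-1) - (-3)(3) = 7.
                   | 3  -1 |

Its absolute value is |J| = 7 (the area scaling factor).

Substituting x = 2u - 3v, y = 3u - v into the integrand,

    19x^2 + 19y^2 → 247u^2 - 342u v + 190v^2,

so the integral becomes

    ∬_R (247u^2 - 342u v + 190v^2) · |J| du dv = ∫_0^2 ∫_0^2 (1729u^2 - 2394u v + 1330v^2) dv du.

Inner (v): 3458u^2 - 4788u + 10640/3.
Outer (u): 20216/3.

Therefore ∬_D (19x^2 + 19y^2) dx dy = 20216/3.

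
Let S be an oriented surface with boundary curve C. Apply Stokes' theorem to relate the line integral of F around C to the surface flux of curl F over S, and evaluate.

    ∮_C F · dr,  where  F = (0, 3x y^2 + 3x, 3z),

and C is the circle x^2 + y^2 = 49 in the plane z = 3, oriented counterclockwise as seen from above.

Let S be the flat disk x^2 + y^2 ≤ 49 in the plane z = 3, with upward unit normal n̂ = ẑ. By Stokes' theorem,

    ∮_C F · dr = ∬_S (∇ × F) · n̂ dS = ∬_D (curl F)_z dA,

where D is the disk x^2 + y^2 ≤ 49.

Compute the curl of F = (0, 3x y^2 + 3x, 3z):
    (∇ × F)_x = ∂F_z/∂y - ∂F_y/∂z = 0,
    (∇ × F)_y = ∂F_x/∂z - ∂F_z/∂x = 0,
    (∇ × F)_z = ∂F_y/∂x - ∂F_x/∂y = 3y^2 + 3.

On z = 3, (curl F)_z = 3y^2 + 3.

Convert to polar (x = r cos θ, y = r sin θ, dA = r dr dθ); the integrand becomes 3r^2sin(θ)^2 + 3, so

    ∬_D (curl F)_z dA = ∫_0^{2π} ∫_0^{7} (3r^2sin(θ)^2 + 3) · r dr dθ.

Inner (r from 0 to 7): 7203sin(θ)^2/4 + 147/2.
Outer (θ from 0 to 2π): 7791π/4.

Therefore ∮_C F · dr = 7791π/4.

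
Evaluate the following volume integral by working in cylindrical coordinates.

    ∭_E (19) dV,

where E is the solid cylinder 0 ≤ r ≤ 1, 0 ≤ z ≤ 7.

In cylindrical coordinates, x = r cos(θ), y = r sin(θ), z = z, and dV = r dr dθ dz.

The integrand becomes 19, so

    ∭_E (19) dV = ∫_{0}^{2π} ∫_{0}^{1} ∫_{0}^{7} (19) · r dz dr dθ.

Inner (z): 133r.
Middle (r from 0 to 1): 133/2.
Outer (θ): 133π.

Therefore the triple integral equals 133π.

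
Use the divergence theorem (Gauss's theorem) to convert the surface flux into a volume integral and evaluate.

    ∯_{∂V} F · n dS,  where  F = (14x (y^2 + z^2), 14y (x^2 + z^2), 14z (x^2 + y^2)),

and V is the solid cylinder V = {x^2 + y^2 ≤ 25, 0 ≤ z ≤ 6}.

By the divergence theorem,

    ∯_{∂V} F · n dS = ∭_V (∇ · F) dV.

Compute the divergence:
    ∇ · F = ∂F_x/∂x + ∂F_y/∂y + ∂F_z/∂z = 14y^2 + 14z^2 + 14x^2 + 14z^2 + 14x^2 + 14y^2 = 28x^2 + 28y^2 + 28z^2.

In cylindrical coordinates, x = r cos(θ), y = r sin(θ), z = z, dV = r dr dθ dz, with 0 ≤ r ≤ 5, 0 ≤ θ ≤ 2π, 0 ≤ z ≤ 6.

The integrand, after substitution and multiplying by the volume element, becomes (28r^2 + 28z^2) · r, so

    ∭_V (∇·F) dV = ∫_0^{2π} ∫_0^{5} ∫_0^{6} (28r^2 + 28z^2) · r dz dr dθ.

Inner (z from 0 to 6): 168r (r^2 + 12).
Middle (r from 0 to 5): 51450.
Outer (θ from 0 to 2π): 102900π.

Therefore ∯_{∂V} F · n dS = 102900π.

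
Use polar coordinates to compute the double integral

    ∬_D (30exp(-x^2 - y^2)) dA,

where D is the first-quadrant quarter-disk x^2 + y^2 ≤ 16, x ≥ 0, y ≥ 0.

The region D is 0 ≤ r ≤ 4, 0 ≤ θ ≤ π/2 in polar coordinates, where x = r cos(θ), y = r sin(θ), and dA = r dr dθ.

Under the substitution, the integrand becomes 30exp(-r^2), so

    ∬_D (30exp(-x^2 - y^2)) dA = ∫_{0}^{π/2} ∫_{0}^{4} (30exp(-r^2)) · r dr dθ.

Inner integral (in r): ∫_{0}^{4} (30exp(-r^2)) · r dr = 15 - 15exp(-16).

Outer integral (in θ): ∫_{0}^{π/2} (15 - 15exp(-16)) dθ = -15π (1 - exp(16))exp(-16)/2.

Therefore ∬_D (30exp(-x^2 - y^2)) dA = -15π (1 - exp(16))exp(-16)/2.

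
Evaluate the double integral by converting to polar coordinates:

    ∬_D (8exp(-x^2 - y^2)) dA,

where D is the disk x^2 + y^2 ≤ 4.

The region D is 0 ≤ r ≤ 2, 0 ≤ θ ≤ 2π in polar coordinates, where x = r cos(θ), y = r sin(θ), and dA = r dr dθ.

Under the substitution, the integrand becomes 8exp(-r^2), so

    ∬_D (8exp(-x^2 - y^2)) dA = ∫_{0}^{2π} ∫_{0}^{2} (8exp(-r^2)) · r dr dθ.

Inner integral (in r): ∫_{0}^{2} (8exp(-r^2)) · r dr = 4 - 4exp(-4).

Outer integral (in θ): ∫_{0}^{2π} (4 - 4exp(-4)) dθ = -8π exp(-4) + 8π.

Therefore ∬_D (8exp(-x^2 - y^2)) dA = -8π exp(-4) + 8π.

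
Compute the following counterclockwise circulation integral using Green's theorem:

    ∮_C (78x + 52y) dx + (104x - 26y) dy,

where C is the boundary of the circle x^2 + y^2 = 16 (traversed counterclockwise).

Green's theorem converts the closed line integral into a double integral over the enclosed region D:

    ∮_C P dx + Q dy = ∬_D (∂Q/∂x - ∂P/∂y) dA.

Here P = 78x + 52y, Q = 104x - 26y, so

    ∂Q/∂x = 104,    ∂P/∂y = 52,
    ∂Q/∂x - ∂P/∂y = 52.

D is the region x^2 + y^2 ≤ 16. Evaluating the double integral:

In polar coordinates (x = r cos θ, y = r sin θ, dA = r dr dθ) the integrand becomes 52, so

    ∬_D (52) dA = ∫_0^{2π} ∫_0^{4} (52) · r dr dθ.

Inner (r from 0 to 4): 416.
Outer (θ from 0 to 2π): 832π.

Therefore ∮_C P dx + Q dy = 832π.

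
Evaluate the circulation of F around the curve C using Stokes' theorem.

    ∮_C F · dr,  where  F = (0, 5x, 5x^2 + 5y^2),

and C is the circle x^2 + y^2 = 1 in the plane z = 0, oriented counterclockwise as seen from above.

Let S be the flat disk x^2 + y^2 ≤ 1 in the plane z = 0, with upward unit normal n̂ = ẑ. By Stokes' theorem,

    ∮_C F · dr = ∬_S (∇ × F) · n̂ dS = ∬_D (curl F)_z dA,

where D is the disk x^2 + y^2 ≤ 1.

Compute the curl of F = (0, 5x, 5x^2 + 5y^2):
    (∇ × F)_x = ∂F_z/∂y - ∂F_y/∂z = 10y,
    (∇ × F)_y = ∂F_x/∂z - ∂F_z/∂x = -10x,
    (∇ × F)_z = ∂F_y/∂x - ∂F_x/∂y = 5.

On z = 0, (curl F)_z = 5.

Convert to polar (x = r cos θ, y = r sin θ, dA = r dr dθ); the integrand becomes 5, so

    ∬_D (curl F)_z dA = ∫_0^{2π} ∫_0^{1} (5) · r dr dθ.

Inner (r from 0 to 1): 5/2.
Outer (θ from 0 to 2π): 5π.

Therefore ∮_C F · dr = 5π.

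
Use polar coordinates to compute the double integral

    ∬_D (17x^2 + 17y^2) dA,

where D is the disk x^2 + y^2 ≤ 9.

The region D is 0 ≤ r ≤ 3, 0 ≤ θ ≤ 2π in polar coordinates, where x = r cos(θ), y = r sin(θ), and dA = r dr dθ.

Under the substitution, the integrand becomes 17r^2, so

    ∬_D (17x^2 + 17y^2) dA = ∫_{0}^{2π} ∫_{0}^{3} (17r^2) · r dr dθ.

Inner integral (in r): ∫_{0}^{3} (17r^2) · r dr = 1377/4.

Outer integral (in θ): ∫_{0}^{2π} (1377/4) dθ = 1377π/2.

Therefore ∬_D (17x^2 + 17y^2) dA = 1377π/2.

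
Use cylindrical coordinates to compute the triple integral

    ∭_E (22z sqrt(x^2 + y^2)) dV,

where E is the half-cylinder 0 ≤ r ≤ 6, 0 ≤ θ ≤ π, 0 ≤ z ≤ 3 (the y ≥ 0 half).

In cylindrical coordinates, x = r cos(θ), y = r sin(θ), z = z, and dV = r dr dθ dz.

The integrand becomes 22r z, so

    ∭_E (22z sqrt(x^2 + y^2)) dV = ∫_{0}^{π} ∫_{0}^{6} ∫_{0}^{3} (22r z) · r dz dr dθ.

Inner (z): 99r^2.
Middle (r from 0 to 6): 7128.
Outer (θ): 7128π.

Therefore the triple integral equals 7128π.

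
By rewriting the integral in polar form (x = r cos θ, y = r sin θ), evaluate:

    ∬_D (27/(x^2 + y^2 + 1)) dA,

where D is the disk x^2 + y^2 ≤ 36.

The region D is 0 ≤ r ≤ 6, 0 ≤ θ ≤ 2π in polar coordinates, where x = r cos(θ), y = r sin(θ), and dA = r dr dθ.

Under the substitution, the integrand becomes 27/(r^2 + 1), so

    ∬_D (27/(x^2 + y^2 + 1)) dA = ∫_{0}^{2π} ∫_{0}^{6} (27/(r^2 + 1)) · r dr dθ.

Inner integral (in r): ∫_{0}^{6} (27/(r^2 + 1)) · r dr = 27log(37)/2.

Outer integral (in θ): ∫_{0}^{2π} (27log(37)/2) dθ = 27π log(37).

Therefore ∬_D (27/(x^2 + y^2 + 1)) dA = 27π log(37).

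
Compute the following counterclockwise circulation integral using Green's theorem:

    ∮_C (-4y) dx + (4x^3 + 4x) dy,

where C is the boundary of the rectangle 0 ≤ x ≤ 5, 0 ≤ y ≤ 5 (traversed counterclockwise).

Green's theorem converts the closed line integral into a double integral over the enclosed region D:

    ∮_C P dx + Q dy = ∬_D (∂Q/∂x - ∂P/∂y) dA.

Here P = -4y, Q = 4x^3 + 4x, so

    ∂Q/∂x = 12x^2 + 4,    ∂P/∂y = -4,
    ∂Q/∂x - ∂P/∂y = 12x^2 + 8.

D is the region 0 ≤ x ≤ 5, 0 ≤ y ≤ 5. Evaluating the double integral:

    ∬_D (12x^2 + 8) dA = ∫_0^{5} ∫_0^{5} (12x^2 + 8) dy dx.

Inner (y from 0 to 5): 60x^2 + 40.
Outer (x from 0 to 5): 2700.

Therefore ∮_C P dx + Q dy = 2700.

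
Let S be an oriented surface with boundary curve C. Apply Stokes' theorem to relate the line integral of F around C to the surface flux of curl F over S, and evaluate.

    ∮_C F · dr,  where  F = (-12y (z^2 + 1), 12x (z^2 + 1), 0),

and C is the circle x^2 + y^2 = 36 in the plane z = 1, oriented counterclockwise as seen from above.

Let S be the flat disk x^2 + y^2 ≤ 36 in the plane z = 1, with upward unit normal n̂ = ẑ. By Stokes' theorem,

    ∮_C F · dr = ∬_S (∇ × F) · n̂ dS = ∬_D (curl F)_z dA,

where D is the disk x^2 + y^2 ≤ 36.

Compute the curl of F = (-12y (z^2 + 1), 12x (z^2 + 1), 0):
    (∇ × F)_x = ∂F_z/∂y - ∂F_y/∂z = -24x z,
    (∇ × F)_y = ∂F_x/∂z - ∂F_z/∂x = -24y z,
    (∇ × F)_z = ∂F_y/∂x - ∂F_x/∂y = 24z^2 + 24.

On z = 1, (curl F)_z = 48.

Convert to polar (x = r cos θ, y = r sin θ, dA = r dr dθ); the integrand becomes 48, so

    ∬_D (curl F)_z dA = ∫_0^{2π} ∫_0^{6} (48) · r dr dθ.

Inner (r from 0 to 6): 864.
Outer (θ from 0 to 2π): 1728π.

Therefore ∮_C F · dr = 1728π.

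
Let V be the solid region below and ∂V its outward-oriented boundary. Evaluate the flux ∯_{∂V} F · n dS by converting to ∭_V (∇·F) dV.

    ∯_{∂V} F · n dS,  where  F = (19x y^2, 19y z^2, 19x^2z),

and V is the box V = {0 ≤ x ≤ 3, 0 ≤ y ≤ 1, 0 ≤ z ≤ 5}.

By the divergence theorem,

    ∯_{∂V} F · n dS = ∭_V (∇ · F) dV.

Compute the divergence:
    ∇ · F = ∂F_x/∂x + ∂F_y/∂y + ∂F_z/∂z = 19y^2 + 19z^2 + 19x^2 = 19x^2 + 19y^2 + 19z^2.

V is a rectangular box, so dV = dx dy dz with 0 ≤ x ≤ 3, 0 ≤ y ≤ 1, 0 ≤ z ≤ 5.

Integrate (19x^2 + 19y^2 + 19z^2) over V as an iterated integral:

    ∭_V (∇·F) dV = ∫_0^{3} ∫_0^{1} ∫_0^{5} (19x^2 + 19y^2 + 19z^2) dz dy dx.

Inner (z from 0 to 5): 95x^2 + 95y^2 + 2375/3.
Middle (y from 0 to 1): 95x^2 + 2470/3.
Outer (x from 0 to 3): 3325.

Therefore ∯_{∂V} F · n dS = 3325.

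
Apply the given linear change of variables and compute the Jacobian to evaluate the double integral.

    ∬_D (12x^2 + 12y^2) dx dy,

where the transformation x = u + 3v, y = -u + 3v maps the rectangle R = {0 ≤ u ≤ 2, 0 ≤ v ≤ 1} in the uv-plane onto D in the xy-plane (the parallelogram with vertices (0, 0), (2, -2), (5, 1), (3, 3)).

Compute the Jacobian determinant of (x, y) with respect to (u, v):

    ∂(x,y)/∂(u,v) = | 1  3 | = (1)(3) - (3)(-1) = 6.
                   | -1  3 |

Its absolute value is |J| = 6 (the area scaling factor).

Substituting x = u + 3v, y = -u + 3v into the integrand,

    12x^2 + 12y^2 → 24u^2 + 216v^2,

so the integral becomes

    ∬_R (24u^2 + 216v^2) · |J| du dv = ∫_0^2 ∫_0^1 (144u^2 + 1296v^2) dv du.

Inner (v): 144u^2 + 432.
Outer (u): 1248.

Therefore ∬_D (12x^2 + 12y^2) dx dy = 1248.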